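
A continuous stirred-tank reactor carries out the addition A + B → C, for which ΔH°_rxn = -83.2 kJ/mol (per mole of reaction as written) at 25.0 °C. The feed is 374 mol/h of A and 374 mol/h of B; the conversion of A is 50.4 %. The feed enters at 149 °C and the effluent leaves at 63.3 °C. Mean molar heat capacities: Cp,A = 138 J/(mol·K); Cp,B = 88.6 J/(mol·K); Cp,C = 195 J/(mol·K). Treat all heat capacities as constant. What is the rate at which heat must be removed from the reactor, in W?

Q_out = 6440 W

Extent of reaction ξ = 0.504 × 374 = 188.5 mol/h
Reaction term: ξ·ΔH°_rxn = 188.5 × -83.2 = -15683 kJ/h
Sensible, feed 149→25 °C: -10509 kJ/h
Outlet flows (mol/h): A 185.5, B 185.5, C 188.5
Sensible, products 25→63.3 °C: 3017.7 kJ/h
Q = ΔH = -23174 kJ/h = -6.4372 kW
Heat removed = 6437.2 W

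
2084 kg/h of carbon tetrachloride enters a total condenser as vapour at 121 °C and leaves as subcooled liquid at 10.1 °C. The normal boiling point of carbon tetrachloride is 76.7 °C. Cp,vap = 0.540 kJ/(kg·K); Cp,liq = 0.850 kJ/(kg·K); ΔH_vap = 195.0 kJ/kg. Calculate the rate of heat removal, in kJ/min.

vapour 121→76.7 °C: -23.922 kJ/kg
condensation at 76.7 °C: -195 kJ/kg
liquid 76.7→10.1 °C: -56.61 kJ/kg
Δh = -23.922 + -195 + -56.61 = -275.53 kJ/kg
Q = ṁ·Δh = 2084 kg/h × -275.53 kJ/kg = -574210 kJ/h
|Q| = 159.5 kW = 9570.1 kJ/min

Q_c = 9570 kJ/min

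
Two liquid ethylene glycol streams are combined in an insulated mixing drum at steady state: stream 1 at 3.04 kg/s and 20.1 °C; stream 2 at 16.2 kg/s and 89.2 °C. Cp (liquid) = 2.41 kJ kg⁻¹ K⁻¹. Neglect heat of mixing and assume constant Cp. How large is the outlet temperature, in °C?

Adiabatic, steady state ⇒ Σ ṁᵢCp,ᵢ(T_out − Tᵢ) = 0
Σ ṁᵢCp,ᵢTᵢ = 3.04×2.41×20.1 + 16.2×2.41×89.2 = 3629.8
Σ ṁᵢCp,ᵢ = 3.04×2.41 + 16.2×2.41 = 46.368
T_out = 3629.8 / 46.368 = 78.282 °C

T_out = 78.3 °C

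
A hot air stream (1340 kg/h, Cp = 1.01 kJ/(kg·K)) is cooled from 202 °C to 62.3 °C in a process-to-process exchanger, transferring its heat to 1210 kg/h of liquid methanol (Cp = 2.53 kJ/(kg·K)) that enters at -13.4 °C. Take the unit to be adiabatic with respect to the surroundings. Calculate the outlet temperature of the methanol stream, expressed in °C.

T_c,out = 48.4 °C

Heat released by hot stream: Q = 1340 × 1.01 × (202 − 62.3) = 189070 kJ/h
Energy balance on cold side (adiabatic exchanger): Q = ṁ_c·Cp_c·(T_c,out − T_c,in)
T_c,out = -13.4 + 189070/(1210 × 2.53) = 48.361 °C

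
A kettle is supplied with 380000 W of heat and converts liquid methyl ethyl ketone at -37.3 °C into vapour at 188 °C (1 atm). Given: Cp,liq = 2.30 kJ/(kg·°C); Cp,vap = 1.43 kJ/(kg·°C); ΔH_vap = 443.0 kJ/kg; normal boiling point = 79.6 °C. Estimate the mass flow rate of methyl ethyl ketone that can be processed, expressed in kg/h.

Δh = 2.30×(79.6−-37.3) + 443.0 + 1.43×(188−79.6) = 866.88 kJ/kg
Q = 380000 W = 380 kJ/s = 1.368e+06 kJ/h
ṁ = Q/Δh = 1.368e+06 / 866.88 = 1578.1 kg/h

ṁ = 1580 kg/h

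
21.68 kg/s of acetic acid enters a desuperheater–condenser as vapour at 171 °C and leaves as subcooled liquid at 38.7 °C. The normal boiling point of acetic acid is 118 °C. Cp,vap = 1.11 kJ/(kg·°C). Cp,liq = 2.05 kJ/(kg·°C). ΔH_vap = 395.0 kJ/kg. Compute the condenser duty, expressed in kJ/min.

vapour 171→118 °C: -58.83 kJ/kg
condensation at 118 °C: -395 kJ/kg
liquid 118→38.7 °C: -162.56 kJ/kg
Δh = -58.83 + -395 + -162.56 = -616.39 kJ/kg
Q = ṁ·Δh = 21.68 kg/s × -616.39 kJ/kg = -13363 kJ/s
|Q| = 13363 kW = 801810 kJ/min

Q_c = 802000 kJ/min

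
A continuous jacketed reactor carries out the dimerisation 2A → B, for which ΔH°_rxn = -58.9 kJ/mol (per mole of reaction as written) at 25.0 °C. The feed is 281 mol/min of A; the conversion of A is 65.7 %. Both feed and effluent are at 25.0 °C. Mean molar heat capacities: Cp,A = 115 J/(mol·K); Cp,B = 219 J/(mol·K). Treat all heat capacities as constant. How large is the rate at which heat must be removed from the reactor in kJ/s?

Q_out = 90.6 kJ/s

Extent of reaction ξ = 0.657 × 281 / 2 = 92.309 mol/min
Reaction term: ξ·ΔH°_rxn = 92.309 × -58.9 = -5437 kJ/min
Q = ΔH = -5437 kJ/min = -90.616 kW
Heat removed = 90.616 kJ/s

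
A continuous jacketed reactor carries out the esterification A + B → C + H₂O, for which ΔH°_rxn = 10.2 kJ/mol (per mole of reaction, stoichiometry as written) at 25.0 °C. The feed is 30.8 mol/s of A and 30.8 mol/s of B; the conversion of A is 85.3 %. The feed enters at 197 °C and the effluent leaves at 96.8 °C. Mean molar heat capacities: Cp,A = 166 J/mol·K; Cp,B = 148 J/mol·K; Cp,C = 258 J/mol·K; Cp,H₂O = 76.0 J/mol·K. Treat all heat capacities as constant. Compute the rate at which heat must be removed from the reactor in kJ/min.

Q_out = 39800 kJ/min

Extent of reaction ξ = 0.853 × 30.8 = 26.272 mol/s
Reaction term: ξ·ΔH°_rxn = 26.272 × 10.2 = 267.98 kJ/s
Sensible, feed 197→25 °C: -1663.4 kJ/s
Outlet flows (mol/s): A 4.5276, B 4.5276, C 26.272, H₂O 26.272
Sensible, products 25→96.8 °C: 732.12 kJ/s
Q = ΔH = -663.35 kJ/s = -663.35 kW
Heat removed = 39801 kJ/min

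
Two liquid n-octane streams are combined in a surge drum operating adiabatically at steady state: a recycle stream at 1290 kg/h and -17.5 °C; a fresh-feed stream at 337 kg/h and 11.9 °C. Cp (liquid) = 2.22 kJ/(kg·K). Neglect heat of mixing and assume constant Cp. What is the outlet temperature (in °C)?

T_out = -11.4 °C

No heat crosses the boundary, so H_out = H_in.
Σ ṁᵢCp,ᵢTᵢ = 1290×2.22×-17.5 + 337×2.22×11.9 = -41214
Σ ṁᵢCp,ᵢ = 1290×2.22 + 337×2.22 = 3611.9
T_out = -41214 / 3611.9 = -11.41 °C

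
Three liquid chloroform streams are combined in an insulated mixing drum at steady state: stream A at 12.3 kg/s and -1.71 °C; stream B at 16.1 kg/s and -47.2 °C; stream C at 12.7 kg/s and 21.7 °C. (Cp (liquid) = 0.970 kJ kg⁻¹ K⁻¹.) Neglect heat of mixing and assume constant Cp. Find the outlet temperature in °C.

Adiabatic, steady state ⇒ Σ ṁᵢCp,ᵢ(T_out − Tᵢ) = 0
Σ ṁᵢCp,ᵢTᵢ = 12.3×0.970×-1.71 + 16.1×0.970×-47.2 + 12.7×0.970×21.7 = -490.2
Σ ṁᵢCp,ᵢ = 12.3×0.970 + 16.1×0.970 + 12.7×0.970 = 39.867
T_out = -490.2 / 39.867 = -12.296 °C

T_out = -12.3 °C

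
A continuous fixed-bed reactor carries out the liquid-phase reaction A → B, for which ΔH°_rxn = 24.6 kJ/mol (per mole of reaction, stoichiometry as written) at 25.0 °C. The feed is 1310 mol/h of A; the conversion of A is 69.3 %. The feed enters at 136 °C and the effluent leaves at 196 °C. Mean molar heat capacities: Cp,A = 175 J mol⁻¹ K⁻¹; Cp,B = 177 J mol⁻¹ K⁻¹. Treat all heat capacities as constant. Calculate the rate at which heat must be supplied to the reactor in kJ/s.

Q_in = 10.1 kJ/s

Extent of reaction ξ = 0.693 × 1310 = 907.83 mol/h
Reaction term: ξ·ΔH°_rxn = 907.83 × 24.6 = 22333 kJ/h
Sensible, feed 136→25 °C: -25447 kJ/h
Outlet flows (mol/h): A 402.17, B 907.83
Sensible, products 25→196 °C: 39512 kJ/h
Q = ΔH = 36398 kJ/h = 10.111 kW
Heat supplied = 10.111 kJ/s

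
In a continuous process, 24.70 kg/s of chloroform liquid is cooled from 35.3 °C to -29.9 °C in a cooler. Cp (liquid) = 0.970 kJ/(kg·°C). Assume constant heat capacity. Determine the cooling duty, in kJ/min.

Q_c = 93700 kJ/min

Q = ṁ·Cp·ΔT = 24.70 × 0.970 × (-29.9 − 35.3) = -1562.1 kJ/s
Cooling duty = 93728 kJ/min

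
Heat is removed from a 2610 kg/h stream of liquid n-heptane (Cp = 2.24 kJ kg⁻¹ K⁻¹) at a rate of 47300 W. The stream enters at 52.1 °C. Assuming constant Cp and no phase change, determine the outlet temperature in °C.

T_out = 23.0 °C

Q = 47300 W = 170280 kJ/h
ΔT = Q/(ṁ·Cp) = 170280/(2610×2.24) = 29.126 K
T_out = 52.1 − 29.126 = 22.974 °C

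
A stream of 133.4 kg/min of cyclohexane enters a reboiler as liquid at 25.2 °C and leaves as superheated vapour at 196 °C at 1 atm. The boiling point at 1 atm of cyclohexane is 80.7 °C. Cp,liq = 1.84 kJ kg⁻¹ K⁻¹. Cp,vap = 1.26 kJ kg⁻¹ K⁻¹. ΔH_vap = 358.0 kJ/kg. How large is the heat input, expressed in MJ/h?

liquid 25.2→80.7 °C: 102.12 kJ/kg
vaporisation at 80.7 °C: 358 kJ/kg
vapour 80.7→196 °C: 145.28 kJ/kg
Δh = 102.12 + 358 + 145.28 = 605.4 kJ/kg
Q = ṁ·Δh = 133.4 kg/min × 605.4 kJ/kg = 80760 kJ/min
|Q| = 1346 kW = 4845.6 MJ/h

Q = 4850 MJ/h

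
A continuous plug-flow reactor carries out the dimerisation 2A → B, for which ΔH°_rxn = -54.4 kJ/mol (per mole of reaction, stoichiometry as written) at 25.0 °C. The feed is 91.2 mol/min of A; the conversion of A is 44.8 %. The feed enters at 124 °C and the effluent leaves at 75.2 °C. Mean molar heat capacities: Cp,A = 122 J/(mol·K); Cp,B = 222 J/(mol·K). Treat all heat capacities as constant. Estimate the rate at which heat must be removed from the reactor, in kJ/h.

Extent of reaction ξ = 0.448 × 91.2 / 2 = 20.429 mol/min
Reaction term: ξ·ΔH°_rxn = 20.429 × -54.4 = -1111.3 kJ/min
Sensible, feed 124→25 °C: -1101.5 kJ/min
Outlet flows (mol/min): A 50.342, B 20.429
Sensible, products 25→75.2 °C: 535.98 kJ/min
Q = ΔH = -1676.9 kJ/min = -27.948 kW
Heat removed = 100610 kJ/h

Q_out = 101000 kJ/h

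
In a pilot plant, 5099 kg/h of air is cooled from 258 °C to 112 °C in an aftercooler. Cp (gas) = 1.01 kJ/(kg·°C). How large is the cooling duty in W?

Q_c = 209000 W

Q = ṁ·Cp·ΔT = 5099 × 1.01 × (112 − 258) = -751900 kJ/h
Converting: 751900 / 3600 s = 208.86 kW
Cooling duty = 208860 W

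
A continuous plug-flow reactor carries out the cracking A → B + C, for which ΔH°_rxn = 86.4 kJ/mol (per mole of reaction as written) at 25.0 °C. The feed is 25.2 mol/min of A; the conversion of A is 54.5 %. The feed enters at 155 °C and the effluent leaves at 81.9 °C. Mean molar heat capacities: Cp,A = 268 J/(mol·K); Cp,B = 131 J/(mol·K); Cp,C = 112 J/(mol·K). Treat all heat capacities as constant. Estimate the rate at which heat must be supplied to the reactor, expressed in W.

Q_in = 11200 W

Extent of reaction ξ = 0.545 × 25.2 = 13.734 mol/min
Reaction term: ξ·ΔH°_rxn = 13.734 × 86.4 = 1186.6 kJ/min
Sensible, feed 155→25 °C: -877.97 kJ/min
Outlet flows (mol/min): A 11.466, B 13.734, C 13.734
Sensible, products 25→81.9 °C: 364.74 kJ/min
Q = ΔH = 673.39 kJ/min = 11.223 kW
Heat supplied = 11223 W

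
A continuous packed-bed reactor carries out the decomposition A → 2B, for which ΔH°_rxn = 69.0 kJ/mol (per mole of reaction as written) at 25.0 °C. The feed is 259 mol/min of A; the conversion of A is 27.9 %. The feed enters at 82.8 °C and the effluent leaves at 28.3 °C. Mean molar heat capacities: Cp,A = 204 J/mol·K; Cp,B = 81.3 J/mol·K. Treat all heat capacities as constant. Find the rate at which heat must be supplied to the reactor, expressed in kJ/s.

Q_in = 34.9 kJ/s

Extent of reaction ξ = 0.279 × 259 = 72.261 mol/min
Reaction term: ξ·ΔH°_rxn = 72.261 × 69.0 = 4986 kJ/min
Sensible, feed 82.8→25 °C: -3053.9 kJ/min
Outlet flows (mol/min): A 186.74, B 144.52
Sensible, products 25→28.3 °C: 164.49 kJ/min
Q = ΔH = 2096.6 kJ/min = 34.943 kW
Heat supplied = 34.943 kJ/s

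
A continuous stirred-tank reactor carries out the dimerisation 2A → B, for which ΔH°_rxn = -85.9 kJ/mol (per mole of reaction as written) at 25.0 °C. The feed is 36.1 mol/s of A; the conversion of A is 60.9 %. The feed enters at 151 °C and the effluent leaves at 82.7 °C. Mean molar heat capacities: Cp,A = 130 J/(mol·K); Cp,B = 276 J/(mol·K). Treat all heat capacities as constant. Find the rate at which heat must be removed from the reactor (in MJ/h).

Q_out = 4520 MJ/h

Extent of reaction ξ = 0.609 × 36.1 / 2 = 10.992 mol/s
Reaction term: ξ·ΔH°_rxn = 10.992 × -85.9 = -944.25 kJ/s
Sensible, feed 151→25 °C: -591.32 kJ/s
Outlet flows (mol/s): A 14.115, B 10.992
Sensible, products 25→82.7 °C: 280.93 kJ/s
Q = ΔH = -1254.6 kJ/s = -1254.6 kW
Heat removed = 4516.7 MJ/h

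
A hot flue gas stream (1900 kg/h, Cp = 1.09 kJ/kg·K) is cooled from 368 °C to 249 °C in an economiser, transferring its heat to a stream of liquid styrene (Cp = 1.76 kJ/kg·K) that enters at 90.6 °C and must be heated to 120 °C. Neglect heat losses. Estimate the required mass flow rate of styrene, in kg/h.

Heat released by hot stream: Q = 1900 × 1.09 × (368 − 249) = 246450 kJ/h
Energy balance on cold side (adiabatic exchanger): Q = ṁ_c·Cp_c·(T_c,out − T_c,in)
ṁ_c = 246450 / [1.76 × (120 − 90.6)] = 4762.9 kg/h

ṁ_c = 4760 kg/h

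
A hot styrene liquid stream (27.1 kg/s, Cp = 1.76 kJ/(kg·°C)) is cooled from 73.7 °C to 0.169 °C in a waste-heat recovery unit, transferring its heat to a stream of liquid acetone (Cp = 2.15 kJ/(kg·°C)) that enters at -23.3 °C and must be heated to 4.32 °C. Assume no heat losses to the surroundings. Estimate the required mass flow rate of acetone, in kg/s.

Heat released by hot stream: Q = 27.1 × 1.76 × (73.7 − 0.169) = 3507.1 kJ/s
Energy balance on cold side (adiabatic exchanger): Q = ṁ_c·Cp_c·(T_c,out − T_c,in)
ṁ_c = 3507.1 / [2.15 × (4.32 − -23.3)] = 59.06 kg/s

ṁ_c = 59.1 kg/s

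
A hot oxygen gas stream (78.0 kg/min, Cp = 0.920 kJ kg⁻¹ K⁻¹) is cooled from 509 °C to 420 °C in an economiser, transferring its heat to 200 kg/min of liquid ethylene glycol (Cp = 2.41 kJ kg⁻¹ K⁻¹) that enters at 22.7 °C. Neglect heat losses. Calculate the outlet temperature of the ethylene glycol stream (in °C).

T_c,out = 36.0 °C

Heat released by hot stream: Q = 78.0 × 0.920 × (509 − 420) = 6386.6 kJ/min
Energy balance on cold side (adiabatic exchanger): Q = ṁ_c·Cp_c·(T_c,out − T_c,in)
T_c,out = 22.7 + 6386.6/(200 × 2.41) = 35.95 °C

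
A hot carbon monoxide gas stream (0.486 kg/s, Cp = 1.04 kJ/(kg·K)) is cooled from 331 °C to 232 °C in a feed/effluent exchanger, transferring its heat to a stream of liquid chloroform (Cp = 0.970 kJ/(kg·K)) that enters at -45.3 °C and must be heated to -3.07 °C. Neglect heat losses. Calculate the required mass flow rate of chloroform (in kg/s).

ṁ_c = 1.22 kg/s

Heat released by hot stream: Q = 0.486 × 1.04 × (331 − 232) = 50.039 kJ/s
Energy balance on cold side (adiabatic exchanger): Q = ṁ_c·Cp_c·(T_c,out − T_c,in)
ṁ_c = 50.039 / [0.970 × (-3.07 − -45.3)] = 1.2216 kg/s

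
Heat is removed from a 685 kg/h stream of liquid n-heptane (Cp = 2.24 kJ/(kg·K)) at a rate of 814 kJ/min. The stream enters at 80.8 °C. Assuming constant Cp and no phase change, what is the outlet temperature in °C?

T_out = 49.0 °C

Q = 814 kJ/min = 48840 kJ/h
ΔT = Q/(ṁ·Cp) = 48840/(685×2.24) = 31.83 K
T_out = 80.8 − 31.83 = 48.97 °C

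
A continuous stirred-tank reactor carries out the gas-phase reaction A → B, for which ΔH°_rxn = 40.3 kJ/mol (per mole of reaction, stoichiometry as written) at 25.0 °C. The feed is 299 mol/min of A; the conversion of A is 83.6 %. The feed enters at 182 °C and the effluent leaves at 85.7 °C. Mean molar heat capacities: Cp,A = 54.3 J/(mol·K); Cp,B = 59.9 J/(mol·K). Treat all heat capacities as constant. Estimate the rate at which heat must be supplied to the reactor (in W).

Q_in = 143000 W

Extent of reaction ξ = 0.836 × 299 = 249.96 mol/min
Reaction term: ξ·ΔH°_rxn = 249.96 × 40.3 = 10074 kJ/min
Sensible, feed 182→25 °C: -2549 kJ/min
Outlet flows (mol/min): A 49.036, B 249.96
Sensible, products 25→85.7 °C: 1070.5 kJ/min
Q = ΔH = 8595 kJ/min = 143.25 kW
Heat supplied = 143250 W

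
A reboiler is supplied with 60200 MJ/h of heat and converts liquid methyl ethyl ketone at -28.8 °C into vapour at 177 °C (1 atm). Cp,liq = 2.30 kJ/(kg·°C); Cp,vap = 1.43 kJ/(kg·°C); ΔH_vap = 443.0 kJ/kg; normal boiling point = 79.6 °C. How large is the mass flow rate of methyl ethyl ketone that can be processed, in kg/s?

ṁ = 20.1 kg/s

Δh = 2.30×(79.6−-28.8) + 443.0 + 1.43×(177−79.6) = 831.6 kJ/kg
Q = 60200 MJ/h = 16722 kJ/s = 16722 kJ/s
ṁ = Q/Δh = 16722 / 831.6 = 20.108 kg/s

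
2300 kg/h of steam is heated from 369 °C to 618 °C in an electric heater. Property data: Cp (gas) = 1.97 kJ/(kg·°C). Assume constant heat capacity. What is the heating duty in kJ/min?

Q = ṁ·Cp·ΔT = 2300 × 1.97 × (618 − 369) = 1.1282e+06 kJ/h
Converting: 1.1282e+06 / 3600 s = 313.39 kW
Heating duty = 18804 kJ/min

Q = 18800 kJ/min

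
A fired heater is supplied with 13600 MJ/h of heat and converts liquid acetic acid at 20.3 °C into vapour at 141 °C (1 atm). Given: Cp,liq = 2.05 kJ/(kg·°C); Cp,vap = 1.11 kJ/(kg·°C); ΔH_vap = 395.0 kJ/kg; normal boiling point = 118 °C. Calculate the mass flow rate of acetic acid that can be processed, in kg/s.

ṁ = 6.09 kg/s

Δh = 2.05×(118−20.3) + 395.0 + 1.11×(141−118) = 620.81 kJ/kg
Q = 13600 MJ/h = 3777.8 kJ/s = 3777.8 kJ/s
ṁ = Q/Δh = 3777.8 / 620.81 = 6.0852 kg/s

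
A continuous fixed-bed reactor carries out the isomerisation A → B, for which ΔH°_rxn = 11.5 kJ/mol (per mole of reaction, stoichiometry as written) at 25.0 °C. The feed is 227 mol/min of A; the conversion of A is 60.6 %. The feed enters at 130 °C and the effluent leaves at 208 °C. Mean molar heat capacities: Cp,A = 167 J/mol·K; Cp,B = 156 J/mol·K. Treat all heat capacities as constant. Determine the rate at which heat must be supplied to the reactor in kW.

Extent of reaction ξ = 0.606 × 227 = 137.56 mol/min
Reaction term: ξ·ΔH°_rxn = 137.56 × 11.5 = 1582 kJ/min
Sensible, feed 130→25 °C: -3980.4 kJ/min
Outlet flows (mol/min): A 89.438, B 137.56
Sensible, products 25→208 °C: 6660.4 kJ/min
Q = ΔH = 4262 kJ/min = 71.033 kW
Heat supplied = 71.033 kW

Q_in = 71.0 kW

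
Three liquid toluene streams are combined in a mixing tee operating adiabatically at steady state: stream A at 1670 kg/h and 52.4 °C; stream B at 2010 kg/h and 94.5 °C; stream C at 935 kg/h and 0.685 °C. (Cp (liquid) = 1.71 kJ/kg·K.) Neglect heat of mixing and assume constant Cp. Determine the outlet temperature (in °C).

T_out = 60.3 °C

Adiabatic, steady state ⇒ Σ ṁᵢCp,ᵢ(T_out − Tᵢ) = 0
Σ ṁᵢCp,ᵢTᵢ = 1670×1.71×52.4 + 2010×1.71×94.5 + 935×1.71×0.685 = 475540
Σ ṁᵢCp,ᵢ = 1670×1.71 + 2010×1.71 + 935×1.71 = 7891.6
T_out = 475540 / 7891.6 = 60.259 °C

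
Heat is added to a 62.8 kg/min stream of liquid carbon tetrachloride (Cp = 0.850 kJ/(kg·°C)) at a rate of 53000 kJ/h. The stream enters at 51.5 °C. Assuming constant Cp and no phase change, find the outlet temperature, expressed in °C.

T_out = 68.0 °C

Q = 53000 kJ/h = 883.33 kJ/min
ΔT = Q/(ṁ·Cp) = 883.33/(62.8×0.850) = 16.548 K
T_out = 51.5 + 16.548 = 68.048 °C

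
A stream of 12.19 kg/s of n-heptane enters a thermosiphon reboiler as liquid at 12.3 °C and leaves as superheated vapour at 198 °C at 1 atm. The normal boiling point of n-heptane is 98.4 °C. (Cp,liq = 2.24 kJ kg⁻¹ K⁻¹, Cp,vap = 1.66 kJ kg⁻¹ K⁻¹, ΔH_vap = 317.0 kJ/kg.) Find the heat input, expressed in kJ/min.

liquid 12.3→98.4 °C: 192.86 kJ/kg
vaporisation at 98.4 °C: 317 kJ/kg
vapour 98.4→198 °C: 165.34 kJ/kg
Δh = 192.86 + 317 + 165.34 = 675.2 kJ/kg
Q = ṁ·Δh = 12.19 kg/s × 675.2 kJ/kg = 8230.7 kJ/s
|Q| = 8230.7 kW = 493840 kJ/min

Q = 494000 kJ/min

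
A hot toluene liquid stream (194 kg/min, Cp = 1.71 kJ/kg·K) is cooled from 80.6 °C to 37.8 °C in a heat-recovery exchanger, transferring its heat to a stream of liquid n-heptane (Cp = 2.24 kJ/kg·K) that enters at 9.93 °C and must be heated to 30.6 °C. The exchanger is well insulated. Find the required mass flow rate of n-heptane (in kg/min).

ṁ_c = 307 kg/min

Heat released by hot stream: Q = 194 × 1.71 × (80.6 − 37.8) = 14198 kJ/min
Energy balance on cold side (adiabatic exchanger): Q = ṁ_c·Cp_c·(T_c,out − T_c,in)
ṁ_c = 14198 / [2.24 × (30.6 − 9.93)] = 306.66 kg/min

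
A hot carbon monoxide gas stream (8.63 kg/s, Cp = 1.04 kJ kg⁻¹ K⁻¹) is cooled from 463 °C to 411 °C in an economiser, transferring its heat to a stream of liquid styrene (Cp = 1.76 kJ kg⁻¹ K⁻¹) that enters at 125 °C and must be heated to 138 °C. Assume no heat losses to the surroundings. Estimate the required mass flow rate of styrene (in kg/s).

ṁ_c = 20.4 kg/s

Heat released by hot stream: Q = 8.63 × 1.04 × (463 − 411) = 466.71 kJ/s
Energy balance on cold side (adiabatic exchanger): Q = ṁ_c·Cp_c·(T_c,out − T_c,in)
ṁ_c = 466.71 / [1.76 × (138 − 125)] = 20.398 kg/s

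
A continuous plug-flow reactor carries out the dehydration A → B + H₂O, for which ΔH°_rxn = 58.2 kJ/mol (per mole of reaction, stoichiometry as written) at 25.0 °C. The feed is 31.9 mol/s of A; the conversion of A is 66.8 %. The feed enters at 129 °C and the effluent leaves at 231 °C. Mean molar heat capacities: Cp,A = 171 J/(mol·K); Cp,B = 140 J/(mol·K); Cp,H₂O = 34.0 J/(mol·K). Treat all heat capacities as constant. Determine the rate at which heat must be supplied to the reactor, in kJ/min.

Q_in = 109000 kJ/min

Extent of reaction ξ = 0.668 × 31.9 = 21.309 mol/s
Reaction term: ξ·ΔH°_rxn = 21.309 × 58.2 = 1240.2 kJ/s
Sensible, feed 129→25 °C: -567.31 kJ/s
Outlet flows (mol/s): A 10.591, B 21.309, H₂O 21.309
Sensible, products 25→231 °C: 1136.9 kJ/s
Q = ΔH = 1809.8 kJ/s = 1809.8 kW
Heat supplied = 108590 kJ/min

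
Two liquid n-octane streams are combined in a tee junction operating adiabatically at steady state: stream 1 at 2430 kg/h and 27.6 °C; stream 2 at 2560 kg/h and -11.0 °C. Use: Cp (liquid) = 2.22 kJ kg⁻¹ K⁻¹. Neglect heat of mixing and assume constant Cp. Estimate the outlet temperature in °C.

No heat crosses the boundary, so H_out = H_in.
Σ ṁᵢCp,ᵢTᵢ = 2430×2.22×27.6 + 2560×2.22×-11.0 = 86376
Σ ṁᵢCp,ᵢ = 2430×2.22 + 2560×2.22 = 11078
T_out = 86376 / 11078 = 7.7972 °C

T_out = 7.80 °C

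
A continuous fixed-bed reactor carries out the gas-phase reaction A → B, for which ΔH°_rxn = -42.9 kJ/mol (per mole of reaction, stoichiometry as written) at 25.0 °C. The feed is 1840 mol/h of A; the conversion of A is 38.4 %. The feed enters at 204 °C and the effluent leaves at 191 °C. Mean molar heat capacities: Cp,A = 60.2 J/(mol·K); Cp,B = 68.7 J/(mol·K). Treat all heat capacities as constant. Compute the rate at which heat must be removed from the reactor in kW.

Q_out = 8.54 kW

Extent of reaction ξ = 0.384 × 1840 = 706.56 mol/h
Reaction term: ξ·ΔH°_rxn = 706.56 × -42.9 = -30311 kJ/h
Sensible, feed 204→25 °C: -19827 kJ/h
Outlet flows (mol/h): A 1133.4, B 706.56
Sensible, products 25→191 °C: 19384 kJ/h
Q = ΔH = -30754 kJ/h = -8.5429 kW
Heat removed = 8.5429 kW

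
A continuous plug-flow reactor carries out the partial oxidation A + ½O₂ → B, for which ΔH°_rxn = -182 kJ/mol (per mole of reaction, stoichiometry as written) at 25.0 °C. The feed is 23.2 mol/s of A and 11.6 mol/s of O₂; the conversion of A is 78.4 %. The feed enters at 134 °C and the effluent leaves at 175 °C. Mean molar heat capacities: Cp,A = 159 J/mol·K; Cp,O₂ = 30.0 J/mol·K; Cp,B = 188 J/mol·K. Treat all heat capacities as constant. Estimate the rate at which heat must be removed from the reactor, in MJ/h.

Q_out = 11200 MJ/h

Extent of reaction ξ = 0.784 × 23.2 = 18.189 mol/s
Reaction term: ξ·ΔH°_rxn = 18.189 × -182 = -3310.4 kJ/s
Sensible, feed 134→25 °C: -440.01 kJ/s
Outlet flows (mol/s): A 5.0112, O₂ 2.5056, B 18.189
Sensible, products 25→175 °C: 643.72 kJ/s
Q = ΔH = -3106.7 kJ/s = -3106.7 kW
Heat removed = 11184 MJ/h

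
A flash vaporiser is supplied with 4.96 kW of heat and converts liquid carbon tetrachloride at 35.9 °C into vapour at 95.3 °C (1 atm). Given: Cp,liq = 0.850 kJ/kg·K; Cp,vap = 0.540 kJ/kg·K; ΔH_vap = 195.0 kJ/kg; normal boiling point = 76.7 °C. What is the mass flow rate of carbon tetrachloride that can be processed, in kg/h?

Δh = 0.850×(76.7−35.9) + 195.0 + 0.540×(95.3−76.7) = 239.72 kJ/kg
Q = 4.96 kW = 4.96 kJ/s = 17856 kJ/h
ṁ = Q/Δh = 17856 / 239.72 = 74.486 kg/h

ṁ = 74.5 kg/h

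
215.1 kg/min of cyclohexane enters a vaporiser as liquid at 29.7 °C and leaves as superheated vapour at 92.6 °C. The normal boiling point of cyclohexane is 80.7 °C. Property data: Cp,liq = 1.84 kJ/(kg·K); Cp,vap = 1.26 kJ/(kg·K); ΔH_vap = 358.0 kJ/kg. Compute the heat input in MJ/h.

Q = 6020 MJ/h

liquid 29.7→80.7 °C: 93.84 kJ/kg
vaporisation at 80.7 °C: 358 kJ/kg
vapour 80.7→92.6 °C: 14.994 kJ/kg
Δh = 93.84 + 358 + 14.994 = 466.83 kJ/kg
Q = ṁ·Δh = 215.1 kg/min × 466.83 kJ/kg = 100420 kJ/min
|Q| = 1673.6 kW = 6025 MJ/h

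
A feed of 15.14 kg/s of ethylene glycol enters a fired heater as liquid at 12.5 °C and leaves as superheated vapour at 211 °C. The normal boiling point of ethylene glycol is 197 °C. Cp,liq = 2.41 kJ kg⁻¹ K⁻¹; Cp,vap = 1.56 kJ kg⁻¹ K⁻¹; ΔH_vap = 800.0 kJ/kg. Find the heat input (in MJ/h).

liquid 12.5→197 °C: 444.65 kJ/kg
vaporisation at 197 °C: 800 kJ/kg
vapour 197→211 °C: 21.84 kJ/kg
Δh = 444.65 + 800 + 21.84 = 1266.5 kJ/kg
Q = ṁ·Δh = 15.14 kg/s × 1266.5 kJ/kg = 19175 kJ/s
|Q| = 19175 kW = 69028 MJ/h

Q = 69000 MJ/h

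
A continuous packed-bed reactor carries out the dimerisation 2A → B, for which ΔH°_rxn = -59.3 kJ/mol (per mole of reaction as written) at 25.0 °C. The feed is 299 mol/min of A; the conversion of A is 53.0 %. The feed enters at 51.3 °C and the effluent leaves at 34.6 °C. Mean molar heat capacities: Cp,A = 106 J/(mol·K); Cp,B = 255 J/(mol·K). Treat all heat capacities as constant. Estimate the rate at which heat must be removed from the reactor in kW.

Extent of reaction ξ = 0.530 × 299 / 2 = 79.235 mol/min
Reaction term: ξ·ΔH°_rxn = 79.235 × -59.3 = -4698.6 kJ/min
Sensible, feed 51.3→25 °C: -833.55 kJ/min
Outlet flows (mol/min): A 140.53, B 79.235
Sensible, products 25→34.6 °C: 336.97 kJ/min
Q = ΔH = -5195.2 kJ/min = -86.587 kW
Heat removed = 86.587 kW

Q_out = 86.6 kW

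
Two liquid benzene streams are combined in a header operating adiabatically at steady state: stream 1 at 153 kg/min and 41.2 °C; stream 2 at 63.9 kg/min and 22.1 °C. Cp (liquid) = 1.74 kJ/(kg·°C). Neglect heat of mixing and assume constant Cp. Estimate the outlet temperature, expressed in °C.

No heat crosses the boundary, so H_out = H_in.
Σ ṁᵢCp,ᵢTᵢ = 153×1.74×41.2 + 63.9×1.74×22.1 = 13425
Σ ṁᵢCp,ᵢ = 153×1.74 + 63.9×1.74 = 377.41
T_out = 13425 / 377.41 = 35.573 °C

T_out = 35.6 °C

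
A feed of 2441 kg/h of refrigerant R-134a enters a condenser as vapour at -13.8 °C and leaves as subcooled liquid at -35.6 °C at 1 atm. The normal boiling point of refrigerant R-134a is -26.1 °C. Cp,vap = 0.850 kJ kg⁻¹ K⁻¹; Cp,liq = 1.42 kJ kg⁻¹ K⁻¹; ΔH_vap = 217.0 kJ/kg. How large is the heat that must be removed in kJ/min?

vapour -13.8→-26.1 °C: -10.455 kJ/kg
condensation at -26.1 °C: -217 kJ/kg
liquid -26.1→-35.6 °C: -13.49 kJ/kg
Δh = -10.455 + -217 + -13.49 = -240.94 kJ/kg
Q = ṁ·Δh = 2441 kg/h × -240.94 kJ/kg = -588150 kJ/h
|Q| = 163.37 kW = 9802.4 kJ/min

Q_c = 9800 kJ/min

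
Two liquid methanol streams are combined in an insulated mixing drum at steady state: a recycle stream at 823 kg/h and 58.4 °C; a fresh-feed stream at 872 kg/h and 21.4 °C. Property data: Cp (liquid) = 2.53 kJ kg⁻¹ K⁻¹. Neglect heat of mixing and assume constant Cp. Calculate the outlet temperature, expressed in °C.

T_out = 39.4 °C

Energy balance with Q = 0: Σ ṁᵢCp,ᵢ(T_out − Tᵢ) = 0
T_out = Σ ṁᵢCp,ᵢTᵢ / Σ ṁᵢCp,ᵢ
      = 168810 / 4288.4 = 39.365 °C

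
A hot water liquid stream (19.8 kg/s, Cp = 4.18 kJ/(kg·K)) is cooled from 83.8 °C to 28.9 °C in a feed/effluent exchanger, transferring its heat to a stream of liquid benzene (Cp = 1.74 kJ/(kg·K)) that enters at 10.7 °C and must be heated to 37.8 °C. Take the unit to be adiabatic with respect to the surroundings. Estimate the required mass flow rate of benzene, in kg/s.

Heat released by hot stream: Q = 19.8 × 4.18 × (83.8 − 28.9) = 4543.7 kJ/s
Energy balance on cold side (adiabatic exchanger): Q = ṁ_c·Cp_c·(T_c,out − T_c,in)
ṁ_c = 4543.7 / [1.74 × (37.8 − 10.7)] = 96.36 kg/s

ṁ_c = 96.4 kg/s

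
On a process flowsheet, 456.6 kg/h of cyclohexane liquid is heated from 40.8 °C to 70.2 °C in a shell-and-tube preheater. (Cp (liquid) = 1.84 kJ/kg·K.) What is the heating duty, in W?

Q = ṁ·Cp·ΔT = 456.6 × 1.84 × (70.2 − 40.8) = 24700 kJ/h
Converting: 24700 / 3600 s = 6.8612 kW
Heating duty = 6861.2 W

Q = 6860 W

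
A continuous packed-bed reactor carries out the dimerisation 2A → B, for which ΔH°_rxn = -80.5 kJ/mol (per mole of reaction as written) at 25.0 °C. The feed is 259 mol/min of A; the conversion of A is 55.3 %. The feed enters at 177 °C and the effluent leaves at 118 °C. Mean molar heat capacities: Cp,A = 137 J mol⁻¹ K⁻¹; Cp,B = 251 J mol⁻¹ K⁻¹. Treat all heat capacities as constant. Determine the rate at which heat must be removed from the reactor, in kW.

Q_out = 134 kW

Extent of reaction ξ = 0.553 × 259 / 2 = 71.614 mol/min
Reaction term: ξ·ΔH°_rxn = 71.614 × -80.5 = -5764.9 kJ/min
Sensible, feed 177→25 °C: -5393.4 kJ/min
Outlet flows (mol/min): A 115.77, B 71.614
Sensible, products 25→118 °C: 3146.7 kJ/min
Q = ΔH = -8011.6 kJ/min = -133.53 kW
Heat removed = 133.53 kW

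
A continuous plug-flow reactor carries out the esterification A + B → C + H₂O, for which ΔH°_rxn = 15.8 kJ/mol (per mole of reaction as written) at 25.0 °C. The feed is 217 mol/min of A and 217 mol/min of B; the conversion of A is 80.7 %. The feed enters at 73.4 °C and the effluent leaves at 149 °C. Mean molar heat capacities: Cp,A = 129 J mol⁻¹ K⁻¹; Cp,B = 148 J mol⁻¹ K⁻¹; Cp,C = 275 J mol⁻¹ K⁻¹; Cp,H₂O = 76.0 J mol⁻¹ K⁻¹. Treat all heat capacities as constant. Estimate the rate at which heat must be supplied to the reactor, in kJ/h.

Q_in = 535000 kJ/h

Extent of reaction ξ = 0.807 × 217 = 175.12 mol/min
Reaction term: ξ·ΔH°_rxn = 175.12 × 15.8 = 2766.9 kJ/min
Sensible, feed 73.4→25 °C: -2909.3 kJ/min
Outlet flows (mol/min): A 41.881, B 41.881, C 175.12, H₂O 175.12
Sensible, products 25→149 °C: 9060.4 kJ/min
Q = ΔH = 8918 kJ/min = 148.63 kW
Heat supplied = 535080 kJ/h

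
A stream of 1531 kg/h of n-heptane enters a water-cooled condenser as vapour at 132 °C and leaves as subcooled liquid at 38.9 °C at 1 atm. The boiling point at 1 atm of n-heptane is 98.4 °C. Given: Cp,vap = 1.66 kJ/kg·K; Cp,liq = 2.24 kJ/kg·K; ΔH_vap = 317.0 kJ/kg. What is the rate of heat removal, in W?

Q_c = 215000 W

vapour 132→98.4 °C: -55.776 kJ/kg
condensation at 98.4 °C: -317 kJ/kg
liquid 98.4→38.9 °C: -133.28 kJ/kg
Δh = -55.776 + -317 + -133.28 = -506.06 kJ/kg
Q = ṁ·Δh = 1531 kg/h × -506.06 kJ/kg = -774770 kJ/h
|Q| = 215.21 kW = 215210 W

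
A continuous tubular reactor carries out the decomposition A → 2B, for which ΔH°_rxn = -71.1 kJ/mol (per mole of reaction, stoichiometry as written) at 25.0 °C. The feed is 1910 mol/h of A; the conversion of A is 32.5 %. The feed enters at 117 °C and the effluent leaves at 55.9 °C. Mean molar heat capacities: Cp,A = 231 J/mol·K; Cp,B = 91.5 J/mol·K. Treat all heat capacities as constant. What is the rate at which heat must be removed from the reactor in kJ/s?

Extent of reaction ξ = 0.325 × 1910 = 620.75 mol/h
Reaction term: ξ·ΔH°_rxn = 620.75 × -71.1 = -44135 kJ/h
Sensible, feed 117→25 °C: -40591 kJ/h
Outlet flows (mol/h): A 1289.2, B 1241.5
Sensible, products 25→55.9 °C: 12713 kJ/h
Q = ΔH = -72014 kJ/h = -20.004 kW
Heat removed = 20.004 kJ/s

Q_out = 20.0 kJ/s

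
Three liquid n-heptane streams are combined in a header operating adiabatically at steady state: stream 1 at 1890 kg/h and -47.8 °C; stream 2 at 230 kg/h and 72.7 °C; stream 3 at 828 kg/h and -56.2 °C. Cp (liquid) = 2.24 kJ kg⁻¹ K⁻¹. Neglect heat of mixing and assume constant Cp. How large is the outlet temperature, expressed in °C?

T_out = -40.8 °C

Adiabatic, steady state ⇒ Σ ṁᵢCp,ᵢ(T_out − Tᵢ) = 0
Σ ṁᵢCp,ᵢTᵢ = 1890×2.24×-47.8 + 230×2.24×72.7 + 828×2.24×-56.2 = -269150
Σ ṁᵢCp,ᵢ = 1890×2.24 + 230×2.24 + 828×2.24 = 6603.5
T_out = -269150 / 6603.5 = -40.758 °C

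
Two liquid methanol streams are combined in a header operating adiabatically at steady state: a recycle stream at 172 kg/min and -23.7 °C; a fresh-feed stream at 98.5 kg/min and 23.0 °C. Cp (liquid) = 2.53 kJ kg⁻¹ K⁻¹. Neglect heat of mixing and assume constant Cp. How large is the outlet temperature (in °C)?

Energy balance with Q = 0: Σ ṁᵢCp,ᵢ(T_out − Tᵢ) = 0
T_out = Σ ṁᵢCp,ᵢTᵢ / Σ ṁᵢCp,ᵢ
      = -4581.6 / 684.37 = -6.6946 °C

T_out = -6.69 °C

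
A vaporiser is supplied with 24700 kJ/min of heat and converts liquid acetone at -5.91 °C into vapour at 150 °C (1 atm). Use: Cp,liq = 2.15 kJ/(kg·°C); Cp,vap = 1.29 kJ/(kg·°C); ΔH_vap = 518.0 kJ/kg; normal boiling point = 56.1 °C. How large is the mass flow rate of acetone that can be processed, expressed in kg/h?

ṁ = 1920 kg/h

Δh = 2.15×(56.1−-5.91) + 518.0 + 1.29×(150−56.1) = 772.45 kJ/kg
Q = 24700 kJ/min = 411.67 kJ/s = 1.482e+06 kJ/h
ṁ = Q/Δh = 1.482e+06 / 772.45 = 1918.6 kg/h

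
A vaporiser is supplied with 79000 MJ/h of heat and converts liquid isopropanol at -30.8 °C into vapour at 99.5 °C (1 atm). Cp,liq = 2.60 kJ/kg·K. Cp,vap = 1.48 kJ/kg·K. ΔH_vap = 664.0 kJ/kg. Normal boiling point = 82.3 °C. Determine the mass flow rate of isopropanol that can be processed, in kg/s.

ṁ = 22.3 kg/s

Δh = 2.60×(82.3−-30.8) + 664.0 + 1.48×(99.5−82.3) = 983.52 kJ/kg
Q = 79000 MJ/h = 21944 kJ/s = 21944 kJ/s
ṁ = Q/Δh = 21944 / 983.52 = 22.312 kg/s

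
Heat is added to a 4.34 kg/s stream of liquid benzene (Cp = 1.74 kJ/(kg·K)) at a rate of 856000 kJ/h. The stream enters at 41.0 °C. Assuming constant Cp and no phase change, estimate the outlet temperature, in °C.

Q = 856000 kJ/h = 237.78 kJ/s
ΔT = Q/(ṁ·Cp) = 237.78/(4.34×1.74) = 31.487 K
T_out = 41.0 + 31.487 = 72.487 °C

T_out = 72.5 °C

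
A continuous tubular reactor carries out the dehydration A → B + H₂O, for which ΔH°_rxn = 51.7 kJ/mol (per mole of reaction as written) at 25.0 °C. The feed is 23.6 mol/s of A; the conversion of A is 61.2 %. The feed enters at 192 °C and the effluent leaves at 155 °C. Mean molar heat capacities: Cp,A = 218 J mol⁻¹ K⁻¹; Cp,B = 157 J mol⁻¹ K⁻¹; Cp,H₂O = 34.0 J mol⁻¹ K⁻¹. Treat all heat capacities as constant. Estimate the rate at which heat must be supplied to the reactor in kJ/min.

Q_in = 30300 kJ/min

Extent of reaction ξ = 0.612 × 23.6 = 14.443 mol/s
Reaction term: ξ·ΔH°_rxn = 14.443 × 51.7 = 746.71 kJ/s
Sensible, feed 192→25 °C: -859.18 kJ/s
Outlet flows (mol/s): A 9.1568, B 14.443, H₂O 14.443
Sensible, products 25→155 °C: 618.13 kJ/s
Q = ΔH = 505.66 kJ/s = 505.66 kW
Heat supplied = 30340 kJ/min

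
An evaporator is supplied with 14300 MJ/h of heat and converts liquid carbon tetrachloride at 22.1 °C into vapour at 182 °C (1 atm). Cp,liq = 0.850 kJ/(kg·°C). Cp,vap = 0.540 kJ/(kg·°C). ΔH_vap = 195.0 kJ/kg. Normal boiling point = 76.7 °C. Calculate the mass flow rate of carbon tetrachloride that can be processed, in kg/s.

ṁ = 13.3 kg/s

Δh = 0.850×(76.7−22.1) + 195.0 + 0.540×(182−76.7) = 298.27 kJ/kg
Q = 14300 MJ/h = 3972.2 kJ/s = 3972.2 kJ/s
ṁ = Q/Δh = 3972.2 / 298.27 = 13.317 kg/s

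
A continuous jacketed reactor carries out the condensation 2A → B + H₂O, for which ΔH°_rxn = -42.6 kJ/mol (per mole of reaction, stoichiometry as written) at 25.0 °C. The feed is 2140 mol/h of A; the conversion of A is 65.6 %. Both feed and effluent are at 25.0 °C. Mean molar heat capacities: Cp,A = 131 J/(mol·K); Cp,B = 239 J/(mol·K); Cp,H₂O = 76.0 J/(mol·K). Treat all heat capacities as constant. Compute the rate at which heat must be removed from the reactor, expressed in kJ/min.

Extent of reaction ξ = 0.656 × 2140 / 2 = 701.92 mol/h
Reaction term: ξ·ΔH°_rxn = 701.92 × -42.6 = -29902 kJ/h
Q = ΔH = -29902 kJ/h = -8.3061 kW
Heat removed = 498.36 kJ/min

Q_out = 498 kJ/min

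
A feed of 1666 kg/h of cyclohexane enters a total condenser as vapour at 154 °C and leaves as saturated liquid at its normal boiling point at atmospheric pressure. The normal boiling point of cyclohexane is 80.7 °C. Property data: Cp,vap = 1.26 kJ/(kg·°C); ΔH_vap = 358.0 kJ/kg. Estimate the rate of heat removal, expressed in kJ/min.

vapour 154→80.7 °C: -92.358 kJ/kg
condensation at 80.7 °C: -358 kJ/kg
Δh = -92.358 + -358 = -450.36 kJ/kg
Q = ṁ·Δh = 1666 kg/h × -450.36 kJ/kg = -750300 kJ/h
|Q| = 208.42 kW = 12505 kJ/min

Q_c = 12500 kJ/min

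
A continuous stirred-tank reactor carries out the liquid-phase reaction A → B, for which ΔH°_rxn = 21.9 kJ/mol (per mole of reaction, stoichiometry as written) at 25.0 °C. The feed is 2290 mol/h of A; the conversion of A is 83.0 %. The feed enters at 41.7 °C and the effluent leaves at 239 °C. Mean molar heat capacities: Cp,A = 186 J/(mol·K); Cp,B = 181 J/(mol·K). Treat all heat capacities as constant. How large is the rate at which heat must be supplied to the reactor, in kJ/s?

Extent of reaction ξ = 0.830 × 2290 = 1900.7 mol/h
Reaction term: ξ·ΔH°_rxn = 1900.7 × 21.9 = 41625 kJ/h
Sensible, feed 41.7→25 °C: -7113.2 kJ/h
Outlet flows (mol/h): A 389.3, B 1900.7
Sensible, products 25→239 °C: 89117 kJ/h
Q = ΔH = 123630 kJ/h = 34.342 kW
Heat supplied = 34.342 kJ/s

Q_in = 34.3 kJ/s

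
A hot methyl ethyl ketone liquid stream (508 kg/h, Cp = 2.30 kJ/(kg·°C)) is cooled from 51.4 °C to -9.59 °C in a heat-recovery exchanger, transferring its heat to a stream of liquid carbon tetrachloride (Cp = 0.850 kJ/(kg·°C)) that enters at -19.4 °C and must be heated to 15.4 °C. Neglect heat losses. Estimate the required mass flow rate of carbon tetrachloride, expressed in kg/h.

Heat released by hot stream: Q = 508 × 2.30 × (51.4 − -9.59) = 71261 kJ/h
Energy balance on cold side (adiabatic exchanger): Q = ṁ_c·Cp_c·(T_c,out − T_c,in)
ṁ_c = 71261 / [0.850 × (15.4 − -19.4)] = 2409.1 kg/h

ṁ_c = 2410 kg/h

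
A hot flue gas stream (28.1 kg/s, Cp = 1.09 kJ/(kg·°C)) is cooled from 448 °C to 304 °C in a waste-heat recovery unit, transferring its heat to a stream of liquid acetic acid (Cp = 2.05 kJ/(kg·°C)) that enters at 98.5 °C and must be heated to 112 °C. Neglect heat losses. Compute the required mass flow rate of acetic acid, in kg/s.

Heat released by hot stream: Q = 28.1 × 1.09 × (448 − 304) = 4410.6 kJ/s
Energy balance on cold side (adiabatic exchanger): Q = ṁ_c·Cp_c·(T_c,out − T_c,in)
ṁ_c = 4410.6 / [2.05 × (112 − 98.5)] = 159.37 kg/s

ṁ_c = 159 kg/s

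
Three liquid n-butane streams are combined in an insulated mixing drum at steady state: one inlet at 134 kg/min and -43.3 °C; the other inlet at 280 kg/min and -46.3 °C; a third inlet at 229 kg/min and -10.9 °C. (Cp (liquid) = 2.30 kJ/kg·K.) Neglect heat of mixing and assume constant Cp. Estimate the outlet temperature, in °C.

T_out = -33.1 °C

Energy balance with Q = 0: Σ ṁᵢCp,ᵢ(T_out − Tᵢ) = 0
T_out = Σ ṁᵢCp,ᵢTᵢ / Σ ṁᵢCp,ᵢ
      = -48903 / 1478.9 = -33.067 °C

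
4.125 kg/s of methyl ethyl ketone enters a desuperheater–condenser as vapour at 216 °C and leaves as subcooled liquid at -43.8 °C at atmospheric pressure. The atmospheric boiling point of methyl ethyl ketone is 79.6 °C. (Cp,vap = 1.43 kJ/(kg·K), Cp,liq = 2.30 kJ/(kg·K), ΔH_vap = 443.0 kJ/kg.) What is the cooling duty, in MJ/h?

vapour 216→79.6 °C: -195.05 kJ/kg
condensation at 79.6 °C: -443 kJ/kg
liquid 79.6→-43.8 °C: -283.82 kJ/kg
Δh = -195.05 + -443 + -283.82 = -921.87 kJ/kg
Q = ṁ·Δh = 4.125 kg/s × -921.87 kJ/kg = -3802.7 kJ/s
|Q| = 3802.7 kW = 13690 MJ/h

Q_c = 13700 MJ/h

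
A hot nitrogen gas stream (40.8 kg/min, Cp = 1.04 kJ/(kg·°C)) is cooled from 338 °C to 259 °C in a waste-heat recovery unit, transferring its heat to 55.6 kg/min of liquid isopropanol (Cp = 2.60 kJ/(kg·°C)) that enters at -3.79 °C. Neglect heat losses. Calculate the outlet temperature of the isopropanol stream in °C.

Heat released by hot stream: Q = 40.8 × 1.04 × (338 − 259) = 3352.1 kJ/min
Energy balance on cold side (adiabatic exchanger): Q = ṁ_c·Cp_c·(T_c,out − T_c,in)
T_c,out = -3.79 + 3352.1/(55.6 × 2.60) = 19.398 °C

T_c,out = 19.4 °C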